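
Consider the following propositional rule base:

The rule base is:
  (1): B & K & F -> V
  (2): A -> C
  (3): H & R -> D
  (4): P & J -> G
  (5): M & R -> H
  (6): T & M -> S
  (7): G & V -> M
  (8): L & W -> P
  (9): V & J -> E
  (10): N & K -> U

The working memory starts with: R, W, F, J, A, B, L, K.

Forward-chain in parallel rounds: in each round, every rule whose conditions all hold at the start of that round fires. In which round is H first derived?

[1] (1) [B & K & F -> V]; (2) [A -> C]; (8) [L & W -> P]. ⇒ new: V, C, P.
[2] (4) [P & J -> G]; (9) [V & J -> E]. ⇒ new: G, E.
[3] (7) [G & V -> M]. ⇒ new: M.
[4] (5) [M & R -> H]. ⇒ new: H.
H first appears in round 4.

4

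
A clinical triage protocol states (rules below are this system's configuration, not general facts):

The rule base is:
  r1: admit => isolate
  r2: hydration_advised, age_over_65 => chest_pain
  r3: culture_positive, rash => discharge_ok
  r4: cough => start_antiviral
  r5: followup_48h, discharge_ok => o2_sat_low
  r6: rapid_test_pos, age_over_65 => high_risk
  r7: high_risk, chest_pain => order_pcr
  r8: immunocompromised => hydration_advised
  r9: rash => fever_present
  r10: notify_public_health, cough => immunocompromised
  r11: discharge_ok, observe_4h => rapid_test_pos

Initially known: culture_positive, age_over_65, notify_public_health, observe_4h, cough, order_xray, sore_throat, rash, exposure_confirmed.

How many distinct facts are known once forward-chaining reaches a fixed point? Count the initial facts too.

Round 1: r3 [culture_positive, rash => discharge_ok]; r4 [cough => start_antiviral]; r9 [rash => fever_present]; r10 [notify_public_health, cough => immunocompromised]. Adds discharge_ok, start_antiviral, fever_present, immunocompromised.
Round 2: r8 [immunocompromised => hydration_advised]; r11 [discharge_ok, observe_4h => rapid_test_pos]. Adds hydration_advised, rapid_test_pos.
Round 3: r2 [hydration_advised, age_over_65 => chest_pain]; r6 [rapid_test_pos, age_over_65 => high_risk]. Adds chest_pain, high_risk.
Round 4: r7 [high_risk, chest_pain => order_pcr]. Adds order_pcr.
Closure: {age_over_65, chest_pain, cough, culture_positive, discharge_ok, exposure_confirmed, fever_present, high_risk, hydration_advised, immunocompromised, notify_public_health, observe_4h, order_pcr, order_xray, rapid_test_pos, rash, sore_throat, start_antiviral} — 18 facts.

18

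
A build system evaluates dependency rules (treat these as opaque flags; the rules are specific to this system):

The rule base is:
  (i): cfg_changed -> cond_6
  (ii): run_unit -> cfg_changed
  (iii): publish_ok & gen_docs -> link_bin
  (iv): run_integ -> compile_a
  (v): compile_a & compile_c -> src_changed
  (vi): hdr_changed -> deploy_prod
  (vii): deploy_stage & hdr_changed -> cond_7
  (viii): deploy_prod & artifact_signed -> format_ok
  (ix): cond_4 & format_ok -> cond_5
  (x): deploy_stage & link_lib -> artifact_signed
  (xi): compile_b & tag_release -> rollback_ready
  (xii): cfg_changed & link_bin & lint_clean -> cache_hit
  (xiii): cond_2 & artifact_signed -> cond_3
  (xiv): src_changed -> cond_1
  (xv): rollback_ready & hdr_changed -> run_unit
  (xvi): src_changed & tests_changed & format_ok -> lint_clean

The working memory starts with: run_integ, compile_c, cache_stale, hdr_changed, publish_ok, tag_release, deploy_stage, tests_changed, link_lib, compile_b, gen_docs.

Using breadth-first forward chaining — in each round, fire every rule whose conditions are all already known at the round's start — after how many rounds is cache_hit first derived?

Round 1 — (iii), (iv), (vi), (vii), (x), (xi), derive link_bin, compile_a, deploy_prod, cond_7, artifact_signed, rollback_ready.
Round 2 — (v), (viii), (xv), derive src_changed, format_ok, run_unit.
Round 3 — (ii), (xiv), (xvi), derive cfg_changed, cond_1, lint_clean.
Round 4 — (i), (xii), derive cond_6, cache_hit.
cache_hit first appears in round 4.

4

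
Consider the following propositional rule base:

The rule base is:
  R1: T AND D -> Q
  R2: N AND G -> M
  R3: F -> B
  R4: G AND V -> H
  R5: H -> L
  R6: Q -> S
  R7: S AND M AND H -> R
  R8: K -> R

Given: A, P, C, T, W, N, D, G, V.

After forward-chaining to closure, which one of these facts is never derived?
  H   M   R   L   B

Round 1: R1 [T AND D -> Q]; R2 [N AND G -> M]; R4 [G AND V -> H]. Adds Q, M, H.
Round 2: R5 [H -> L]; R6 [Q -> S]. Adds L, S.
Round 3: R7 [S AND M AND H -> R]. Adds R.
Derived: R (round 3), L (round 2), M (round 1), H (round 1). B never appears in any round.

B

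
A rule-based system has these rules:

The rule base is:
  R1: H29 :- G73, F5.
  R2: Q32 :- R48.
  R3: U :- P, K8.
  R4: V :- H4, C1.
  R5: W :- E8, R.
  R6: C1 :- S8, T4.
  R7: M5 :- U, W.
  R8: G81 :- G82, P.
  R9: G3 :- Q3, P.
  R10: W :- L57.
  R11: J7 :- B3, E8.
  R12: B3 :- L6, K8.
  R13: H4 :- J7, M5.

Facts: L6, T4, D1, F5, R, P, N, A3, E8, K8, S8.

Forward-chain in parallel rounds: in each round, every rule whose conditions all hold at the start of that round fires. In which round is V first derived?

4

Round 1 — R3, R5, R6, R12, derive U, W, C1, B3.
Round 2 — R7, R11, derive M5, J7.
Round 3 — R13, derive H4.
Round 4 — R4, derive V.
V first appears in round 4.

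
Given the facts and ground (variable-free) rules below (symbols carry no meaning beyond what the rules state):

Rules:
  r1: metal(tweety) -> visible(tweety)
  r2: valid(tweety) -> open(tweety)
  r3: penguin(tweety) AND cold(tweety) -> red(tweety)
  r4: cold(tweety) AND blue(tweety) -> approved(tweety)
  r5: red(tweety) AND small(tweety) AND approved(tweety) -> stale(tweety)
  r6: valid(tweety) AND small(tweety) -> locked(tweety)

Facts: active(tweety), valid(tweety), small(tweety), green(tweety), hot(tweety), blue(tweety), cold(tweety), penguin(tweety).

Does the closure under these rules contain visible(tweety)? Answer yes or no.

[1] r2 [valid(tweety) -> open(tweety)]; r3 [penguin(tweety) AND cold(tweety) -> red(tweety)]; r4 [cold(tweety) AND blue(tweety) -> approved(tweety)]; r6 [valid(tweety) AND small(tweety) -> locked(tweety)]. ⇒ new: open(tweety), red(tweety), approved(tweety), locked(tweety).
[2] r5 [red(tweety) AND small(tweety) AND approved(tweety) -> stale(tweety)]. ⇒ new: stale(tweety).
Fixed point reached. visible(tweety) is concluded only by r1; r1 needs metal(tweety) (never derived).

no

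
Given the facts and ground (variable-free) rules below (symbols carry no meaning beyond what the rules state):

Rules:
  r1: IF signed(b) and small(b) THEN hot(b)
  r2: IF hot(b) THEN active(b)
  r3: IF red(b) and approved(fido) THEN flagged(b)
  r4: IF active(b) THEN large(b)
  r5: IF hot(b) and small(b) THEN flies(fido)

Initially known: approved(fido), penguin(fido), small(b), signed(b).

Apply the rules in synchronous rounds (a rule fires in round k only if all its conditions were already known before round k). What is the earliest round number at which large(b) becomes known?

3

Round 1 fires r1, giving hot(b).
Round 2 fires r2, r5, giving active(b), flies(fido).
Round 3 fires r4, giving large(b).
large(b) first appears in round 3.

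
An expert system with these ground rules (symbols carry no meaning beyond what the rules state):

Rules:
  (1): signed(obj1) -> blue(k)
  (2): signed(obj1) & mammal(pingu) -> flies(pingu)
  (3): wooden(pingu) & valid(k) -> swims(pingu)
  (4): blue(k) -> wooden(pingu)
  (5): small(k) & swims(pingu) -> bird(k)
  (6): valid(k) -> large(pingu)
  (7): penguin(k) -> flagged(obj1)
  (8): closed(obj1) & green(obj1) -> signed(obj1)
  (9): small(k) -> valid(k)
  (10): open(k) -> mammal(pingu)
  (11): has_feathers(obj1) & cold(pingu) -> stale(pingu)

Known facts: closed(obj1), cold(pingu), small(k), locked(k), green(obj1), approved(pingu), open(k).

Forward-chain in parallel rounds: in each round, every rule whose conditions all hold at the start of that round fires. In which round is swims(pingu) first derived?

4

Round 1 — (8), (9), (10), derive signed(obj1), valid(k), mammal(pingu).
Round 2 — (1), (2), (6), derive blue(k), flies(pingu), large(pingu).
Round 3 — (4), derive wooden(pingu).
Round 4 — (3), derive swims(pingu).
swims(pingu) first appears in round 4.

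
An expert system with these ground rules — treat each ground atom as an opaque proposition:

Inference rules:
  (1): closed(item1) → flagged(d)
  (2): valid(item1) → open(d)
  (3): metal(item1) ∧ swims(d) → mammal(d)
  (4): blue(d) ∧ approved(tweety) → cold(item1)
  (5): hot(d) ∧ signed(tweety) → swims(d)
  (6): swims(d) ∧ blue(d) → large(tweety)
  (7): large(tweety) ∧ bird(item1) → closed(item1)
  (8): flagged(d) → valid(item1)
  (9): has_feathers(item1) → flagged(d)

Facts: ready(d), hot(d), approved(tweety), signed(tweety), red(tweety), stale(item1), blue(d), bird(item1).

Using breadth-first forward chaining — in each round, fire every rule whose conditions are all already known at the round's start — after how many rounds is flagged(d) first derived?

4

Round 1 fires (4), (5), giving cold(item1), swims(d).
Round 2 fires (6), giving large(tweety).
Round 3 fires (7), giving closed(item1).
Round 4 fires (1), giving flagged(d).
flagged(d) first appears in round 4.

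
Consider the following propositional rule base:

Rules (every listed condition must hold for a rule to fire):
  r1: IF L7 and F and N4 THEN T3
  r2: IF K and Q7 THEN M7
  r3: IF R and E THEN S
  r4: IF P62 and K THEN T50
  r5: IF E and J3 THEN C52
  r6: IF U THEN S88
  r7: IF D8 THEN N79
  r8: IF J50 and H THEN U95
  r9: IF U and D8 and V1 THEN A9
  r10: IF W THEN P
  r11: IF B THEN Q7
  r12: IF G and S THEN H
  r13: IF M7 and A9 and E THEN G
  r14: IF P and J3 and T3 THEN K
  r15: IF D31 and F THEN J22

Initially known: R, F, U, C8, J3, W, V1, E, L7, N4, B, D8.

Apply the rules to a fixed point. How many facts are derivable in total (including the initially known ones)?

24

[1] r1 [IF L7 and F and N4 THEN T3]; r3 [IF R and E THEN S]; r5 [IF E and J3 THEN C52]; r6 [IF U THEN S88]; r7 [IF D8 THEN N79]; r9 [IF U and D8 and V1 THEN A9]; r10 [IF W THEN P]; r11 [IF B THEN Q7]. ⇒ new: T3, S, C52, S88, N79, A9, P, Q7.
[2] r14 [IF P and J3 and T3 THEN K]. ⇒ new: K.
[3] r2 [IF K and Q7 THEN M7]. ⇒ new: M7.
[4] r13 [IF M7 and A9 and E THEN G]. ⇒ new: G.
[5] r12 [IF G and S THEN H]. ⇒ new: H.
Closure: {A9, B, C52, C8, D8, E, F, G, H, J3, K, L7, M7, N4, N79, P, Q7, R, S, S88, T3, U, V1, W} — 24 facts.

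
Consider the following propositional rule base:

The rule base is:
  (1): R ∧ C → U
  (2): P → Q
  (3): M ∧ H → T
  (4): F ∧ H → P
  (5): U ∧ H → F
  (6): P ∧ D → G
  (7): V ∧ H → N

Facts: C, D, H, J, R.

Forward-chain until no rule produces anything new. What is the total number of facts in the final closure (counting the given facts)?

[1] (1) [R ∧ C → U]. ⇒ new: U.
[2] (5) [U ∧ H → F]. ⇒ new: F.
[3] (4) [F ∧ H → P]. ⇒ new: P.
[4] (2) [P → Q]; (6) [P ∧ D → G]. ⇒ new: Q, G.
Closure: {C, D, F, G, H, J, P, Q, R, U} — 10 facts.

10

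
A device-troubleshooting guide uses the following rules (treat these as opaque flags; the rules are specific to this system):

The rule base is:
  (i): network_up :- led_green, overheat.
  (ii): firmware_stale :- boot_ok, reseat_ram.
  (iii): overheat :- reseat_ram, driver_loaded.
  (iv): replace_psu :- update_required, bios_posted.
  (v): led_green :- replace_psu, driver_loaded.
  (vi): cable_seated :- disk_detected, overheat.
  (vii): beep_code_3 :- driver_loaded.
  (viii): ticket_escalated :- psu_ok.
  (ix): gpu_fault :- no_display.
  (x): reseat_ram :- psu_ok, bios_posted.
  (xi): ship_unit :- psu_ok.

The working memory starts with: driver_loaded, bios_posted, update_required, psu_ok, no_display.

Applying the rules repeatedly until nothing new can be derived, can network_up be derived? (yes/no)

yes

Round 1 — (iv), (vii), (viii), (ix), (x), (xi), derive replace_psu, beep_code_3, ticket_escalated, gpu_fault, reseat_ram, ship_unit.
Round 2 — (iii), (v), derive overheat, led_green.
Round 3 — (i), derive network_up.
network_up appears in round 3, so it is derivable.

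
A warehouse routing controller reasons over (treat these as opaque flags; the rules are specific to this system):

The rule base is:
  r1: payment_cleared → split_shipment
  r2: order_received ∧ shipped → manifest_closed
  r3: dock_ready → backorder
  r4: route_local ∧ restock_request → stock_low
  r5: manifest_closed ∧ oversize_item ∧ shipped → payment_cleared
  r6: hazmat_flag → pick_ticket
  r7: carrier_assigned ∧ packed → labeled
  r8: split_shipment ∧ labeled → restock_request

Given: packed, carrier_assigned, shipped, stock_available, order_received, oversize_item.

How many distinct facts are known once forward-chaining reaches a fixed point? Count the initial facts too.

Round 1: r2 [order_received ∧ shipped → manifest_closed]; r7 [carrier_assigned ∧ packed → labeled]. New: manifest_closed, labeled.
Round 2: r5 [manifest_closed ∧ oversize_item ∧ shipped → payment_cleared]. New: payment_cleared.
Round 3: r1 [payment_cleared → split_shipment]. New: split_shipment.
Round 4: r8 [split_shipment ∧ labeled → restock_request]. New: restock_request.
Closure: {carrier_assigned, labeled, manifest_closed, order_received, oversize_item, packed, payment_cleared, restock_request, shipped, split_shipment, stock_available} — 11 facts.

11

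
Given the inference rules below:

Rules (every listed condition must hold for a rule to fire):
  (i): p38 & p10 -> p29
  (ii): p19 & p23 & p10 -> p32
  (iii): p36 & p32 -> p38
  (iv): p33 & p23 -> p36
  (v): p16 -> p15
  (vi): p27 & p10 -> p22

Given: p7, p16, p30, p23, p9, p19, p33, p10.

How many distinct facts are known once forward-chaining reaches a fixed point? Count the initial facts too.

13

Round 1 fires (ii), (iv), (v), giving p32, p36, p15.
Round 2 fires (iii), giving p38.
Round 3 fires (i), giving p29.
Closure: {p10, p15, p16, p19, p23, p29, p30, p32, p33, p36, p38, p7, p9} — 13 facts.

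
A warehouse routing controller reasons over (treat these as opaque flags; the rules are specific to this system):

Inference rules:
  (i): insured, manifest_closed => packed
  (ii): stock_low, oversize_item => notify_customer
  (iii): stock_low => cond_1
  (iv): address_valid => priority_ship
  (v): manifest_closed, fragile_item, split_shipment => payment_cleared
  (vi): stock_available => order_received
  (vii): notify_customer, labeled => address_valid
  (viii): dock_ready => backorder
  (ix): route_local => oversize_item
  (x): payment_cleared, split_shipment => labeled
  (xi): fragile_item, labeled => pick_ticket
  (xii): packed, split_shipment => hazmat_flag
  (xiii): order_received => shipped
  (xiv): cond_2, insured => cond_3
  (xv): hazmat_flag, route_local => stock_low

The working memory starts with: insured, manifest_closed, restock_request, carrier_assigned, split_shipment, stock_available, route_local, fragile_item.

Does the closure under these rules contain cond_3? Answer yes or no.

no

Round 1 fires (i), (v), (vi), (ix), giving packed, payment_cleared, order_received, oversize_item.
Round 2 fires (x), (xii), (xiii), giving labeled, hazmat_flag, shipped.
Round 3 fires (xi), (xv), giving pick_ticket, stock_low.
Round 4 fires (ii), (iii), giving notify_customer, cond_1.
Round 5 fires (vii), giving address_valid.
Round 6 fires (iv), giving priority_ship.
Fixed point reached. cond_3 is concluded only by (xiv); (xiv) needs cond_2 (never derived).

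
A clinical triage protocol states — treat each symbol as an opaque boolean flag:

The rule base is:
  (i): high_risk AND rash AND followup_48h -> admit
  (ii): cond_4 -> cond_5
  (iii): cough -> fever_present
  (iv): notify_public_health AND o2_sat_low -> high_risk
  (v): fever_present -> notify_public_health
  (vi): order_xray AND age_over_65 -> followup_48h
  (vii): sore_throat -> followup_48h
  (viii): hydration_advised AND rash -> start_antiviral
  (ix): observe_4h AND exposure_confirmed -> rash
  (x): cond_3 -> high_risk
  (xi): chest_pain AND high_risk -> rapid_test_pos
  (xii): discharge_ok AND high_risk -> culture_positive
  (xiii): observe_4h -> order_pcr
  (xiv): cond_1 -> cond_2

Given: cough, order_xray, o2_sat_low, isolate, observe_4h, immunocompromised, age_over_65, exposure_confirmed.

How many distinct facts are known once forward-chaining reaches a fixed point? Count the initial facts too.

Round 1 — (iii), (vi), (ix), (xiii), derive fever_present, followup_48h, rash, order_pcr.
Round 2 — (v), derive notify_public_health.
Round 3 — (iv), derive high_risk.
Round 4 — (i), derive admit.
Closure: {admit, age_over_65, cough, exposure_confirmed, fever_present, followup_48h, high_risk, immunocompromised, isolate, notify_public_health, o2_sat_low, observe_4h, order_pcr, order_xray, rash} — 15 facts.

15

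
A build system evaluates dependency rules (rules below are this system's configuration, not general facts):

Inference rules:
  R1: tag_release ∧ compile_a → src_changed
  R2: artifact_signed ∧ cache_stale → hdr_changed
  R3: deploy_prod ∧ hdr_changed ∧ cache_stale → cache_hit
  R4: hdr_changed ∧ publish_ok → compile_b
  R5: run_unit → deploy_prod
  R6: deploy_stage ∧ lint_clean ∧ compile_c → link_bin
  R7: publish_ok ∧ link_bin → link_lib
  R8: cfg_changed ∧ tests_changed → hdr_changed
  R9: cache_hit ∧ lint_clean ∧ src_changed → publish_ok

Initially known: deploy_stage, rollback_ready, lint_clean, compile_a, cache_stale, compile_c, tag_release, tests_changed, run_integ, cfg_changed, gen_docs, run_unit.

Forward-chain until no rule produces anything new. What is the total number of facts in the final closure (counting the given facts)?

20

Round 1 fires R1, R5, R6, R8, giving src_changed, deploy_prod, link_bin, hdr_changed.
Round 2 fires R3, giving cache_hit.
Round 3 fires R9, giving publish_ok.
Round 4 fires R4, R7, giving compile_b, link_lib.
Closure: {cache_hit, cache_stale, cfg_changed, compile_a, compile_b, compile_c, deploy_prod, deploy_stage, gen_docs, hdr_changed, link_bin, link_lib, lint_clean, publish_ok, rollback_ready, run_integ, run_unit, src_changed, tag_release, tests_changed} — 20 facts.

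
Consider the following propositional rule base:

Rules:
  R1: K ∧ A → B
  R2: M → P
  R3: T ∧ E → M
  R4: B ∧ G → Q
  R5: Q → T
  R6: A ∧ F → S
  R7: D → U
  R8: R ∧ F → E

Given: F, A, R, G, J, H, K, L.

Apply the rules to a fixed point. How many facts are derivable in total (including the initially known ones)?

Round 1 — R1, R6, R8, derive B, S, E.
Round 2 — R4, derive Q.
Round 3 — R5, derive T.
Round 4 — R3, derive M.
Round 5 — R2, derive P.
Closure: {A, B, E, F, G, H, J, K, L, M, P, Q, R, S, T} — 15 facts.

15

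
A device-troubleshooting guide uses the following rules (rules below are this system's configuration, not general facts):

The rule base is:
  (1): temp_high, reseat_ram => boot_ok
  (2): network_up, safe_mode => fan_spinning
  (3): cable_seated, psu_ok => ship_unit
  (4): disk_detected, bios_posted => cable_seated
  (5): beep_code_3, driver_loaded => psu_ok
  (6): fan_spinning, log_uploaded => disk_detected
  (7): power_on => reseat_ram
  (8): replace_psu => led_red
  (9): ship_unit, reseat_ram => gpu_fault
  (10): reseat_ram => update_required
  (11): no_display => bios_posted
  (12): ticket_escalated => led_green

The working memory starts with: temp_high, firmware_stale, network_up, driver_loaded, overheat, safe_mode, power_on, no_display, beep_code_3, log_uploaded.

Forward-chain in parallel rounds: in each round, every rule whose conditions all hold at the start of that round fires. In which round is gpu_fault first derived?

Round 1: (2) [network_up, safe_mode => fan_spinning]; (5) [beep_code_3, driver_loaded => psu_ok]; (7) [power_on => reseat_ram]; (11) [no_display => bios_posted]. Adds fan_spinning, psu_ok, reseat_ram, bios_posted.
Round 2: (1) [temp_high, reseat_ram => boot_ok]; (6) [fan_spinning, log_uploaded => disk_detected]; (10) [reseat_ram => update_required]. Adds boot_ok, disk_detected, update_required.
Round 3: (4) [disk_detected, bios_posted => cable_seated]. Adds cable_seated.
Round 4: (3) [cable_seated, psu_ok => ship_unit]. Adds ship_unit.
Round 5: (9) [ship_unit, reseat_ram => gpu_fault]. Adds gpu_fault.
gpu_fault first appears in round 5.

5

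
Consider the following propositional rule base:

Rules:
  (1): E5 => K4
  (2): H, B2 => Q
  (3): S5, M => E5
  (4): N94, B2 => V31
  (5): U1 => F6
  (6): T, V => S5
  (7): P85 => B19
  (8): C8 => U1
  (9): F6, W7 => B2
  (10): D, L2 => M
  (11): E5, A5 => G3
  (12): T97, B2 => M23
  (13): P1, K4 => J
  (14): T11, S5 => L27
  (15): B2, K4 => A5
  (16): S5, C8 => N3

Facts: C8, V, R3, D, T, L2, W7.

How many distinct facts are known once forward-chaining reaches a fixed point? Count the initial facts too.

[1] (6) [T, V => S5]; (8) [C8 => U1]; (10) [D, L2 => M]. ⇒ new: S5, U1, M.
[2] (3) [S5, M => E5]; (5) [U1 => F6]; (16) [S5, C8 => N3]. ⇒ new: E5, F6, N3.
[3] (1) [E5 => K4]; (9) [F6, W7 => B2]. ⇒ new: K4, B2.
[4] (15) [B2, K4 => A5]. ⇒ new: A5.
[5] (11) [E5, A5 => G3]. ⇒ new: G3.
Closure: {A5, B2, C8, D, E5, F6, G3, K4, L2, M, N3, R3, S5, T, U1, V, W7} — 17 facts.

17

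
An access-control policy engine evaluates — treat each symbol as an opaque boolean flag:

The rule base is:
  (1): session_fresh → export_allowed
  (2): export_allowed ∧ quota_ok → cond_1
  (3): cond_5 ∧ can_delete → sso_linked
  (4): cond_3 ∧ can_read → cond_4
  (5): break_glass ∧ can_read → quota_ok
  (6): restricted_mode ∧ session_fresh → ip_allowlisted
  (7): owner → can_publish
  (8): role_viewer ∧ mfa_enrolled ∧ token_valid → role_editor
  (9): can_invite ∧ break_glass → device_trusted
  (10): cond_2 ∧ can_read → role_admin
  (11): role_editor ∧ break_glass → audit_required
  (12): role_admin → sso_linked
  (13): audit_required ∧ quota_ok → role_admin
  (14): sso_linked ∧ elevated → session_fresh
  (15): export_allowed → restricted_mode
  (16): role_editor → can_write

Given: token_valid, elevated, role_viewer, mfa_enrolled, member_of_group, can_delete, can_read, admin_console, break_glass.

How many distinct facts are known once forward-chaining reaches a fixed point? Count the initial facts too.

20

Round 1: (5) [break_glass ∧ can_read → quota_ok]; (8) [role_viewer ∧ mfa_enrolled ∧ token_valid → role_editor]. Adds quota_ok, role_editor.
Round 2: (11) [role_editor ∧ break_glass → audit_required]; (16) [role_editor → can_write]. Adds audit_required, can_write.
Round 3: (13) [audit_required ∧ quota_ok → role_admin]. Adds role_admin.
Round 4: (12) [role_admin → sso_linked]. Adds sso_linked.
Round 5: (14) [sso_linked ∧ elevated → session_fresh]. Adds session_fresh.
Round 6: (1) [session_fresh → export_allowed]. Adds export_allowed.
Round 7: (2) [export_allowed ∧ quota_ok → cond_1]; (15) [export_allowed → restricted_mode]. Adds cond_1, restricted_mode.
Round 8: (6) [restricted_mode ∧ session_fresh → ip_allowlisted]. Adds ip_allowlisted.
Closure: {admin_console, audit_required, break_glass, can_delete, can_read, can_write, cond_1, elevated, export_allowed, ip_allowlisted, member_of_group, mfa_enrolled, quota_ok, restricted_mode, role_admin, role_editor, role_viewer, session_fresh, sso_linked, token_valid} — 20 facts.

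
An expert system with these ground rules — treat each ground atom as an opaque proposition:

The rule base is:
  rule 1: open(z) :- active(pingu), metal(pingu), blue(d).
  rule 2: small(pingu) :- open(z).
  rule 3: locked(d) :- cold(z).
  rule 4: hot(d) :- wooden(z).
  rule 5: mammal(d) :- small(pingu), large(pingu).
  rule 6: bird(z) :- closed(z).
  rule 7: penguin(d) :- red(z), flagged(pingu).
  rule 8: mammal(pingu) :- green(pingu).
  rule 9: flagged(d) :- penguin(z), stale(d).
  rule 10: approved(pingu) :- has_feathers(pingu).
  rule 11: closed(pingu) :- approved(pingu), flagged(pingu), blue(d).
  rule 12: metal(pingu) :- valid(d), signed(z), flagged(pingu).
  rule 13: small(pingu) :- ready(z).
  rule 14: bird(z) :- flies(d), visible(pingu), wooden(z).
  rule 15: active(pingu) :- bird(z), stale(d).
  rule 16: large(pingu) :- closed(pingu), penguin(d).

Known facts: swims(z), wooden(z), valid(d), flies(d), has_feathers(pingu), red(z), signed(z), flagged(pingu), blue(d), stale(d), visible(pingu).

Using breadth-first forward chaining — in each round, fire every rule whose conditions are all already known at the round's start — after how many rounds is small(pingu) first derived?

4

Round 1 — rule 4, rule 7, rule 10, rule 12, rule 14, derive hot(d), penguin(d), approved(pingu), metal(pingu), bird(z).
Round 2 — rule 11, rule 15, derive closed(pingu), active(pingu).
Round 3 — rule 1, rule 16, derive open(z), large(pingu).
Round 4 — rule 2, derive small(pingu).
small(pingu) first appears in round 4.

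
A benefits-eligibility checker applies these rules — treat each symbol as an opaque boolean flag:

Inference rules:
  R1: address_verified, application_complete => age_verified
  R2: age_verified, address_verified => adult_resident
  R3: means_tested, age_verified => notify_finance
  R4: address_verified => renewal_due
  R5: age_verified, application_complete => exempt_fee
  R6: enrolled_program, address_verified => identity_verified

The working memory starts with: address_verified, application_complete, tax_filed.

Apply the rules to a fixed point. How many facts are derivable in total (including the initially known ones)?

Round 1 — R1, R4, derive age_verified, renewal_due.
Round 2 — R2, R5, derive adult_resident, exempt_fee.
Closure: {address_verified, adult_resident, age_verified, application_complete, exempt_fee, renewal_due, tax_filed} — 7 facts.

7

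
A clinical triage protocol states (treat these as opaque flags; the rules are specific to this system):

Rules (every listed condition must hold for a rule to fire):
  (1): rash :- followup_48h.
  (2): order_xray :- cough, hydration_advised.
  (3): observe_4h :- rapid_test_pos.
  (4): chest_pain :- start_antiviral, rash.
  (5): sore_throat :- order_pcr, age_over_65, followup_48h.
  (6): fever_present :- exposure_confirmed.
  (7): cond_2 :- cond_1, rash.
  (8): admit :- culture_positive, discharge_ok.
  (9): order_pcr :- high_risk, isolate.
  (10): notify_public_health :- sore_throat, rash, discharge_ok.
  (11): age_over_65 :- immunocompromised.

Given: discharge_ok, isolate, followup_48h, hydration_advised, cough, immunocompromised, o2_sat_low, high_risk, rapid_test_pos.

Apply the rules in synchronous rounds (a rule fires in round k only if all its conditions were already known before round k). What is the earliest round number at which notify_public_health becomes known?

3

Round 1: (1) [rash :- followup_48h.]; (2) [order_xray :- cough, hydration_advised.]; (3) [observe_4h :- rapid_test_pos.]; (9) [order_pcr :- high_risk, isolate.]; (11) [age_over_65 :- immunocompromised.]. Adds rash, order_xray, observe_4h, order_pcr, age_over_65.
Round 2: (5) [sore_throat :- order_pcr, age_over_65, followup_48h.]. Adds sore_throat.
Round 3: (10) [notify_public_health :- sore_throat, rash, discharge_ok.]. Adds notify_public_health.
notify_public_health first appears in round 3.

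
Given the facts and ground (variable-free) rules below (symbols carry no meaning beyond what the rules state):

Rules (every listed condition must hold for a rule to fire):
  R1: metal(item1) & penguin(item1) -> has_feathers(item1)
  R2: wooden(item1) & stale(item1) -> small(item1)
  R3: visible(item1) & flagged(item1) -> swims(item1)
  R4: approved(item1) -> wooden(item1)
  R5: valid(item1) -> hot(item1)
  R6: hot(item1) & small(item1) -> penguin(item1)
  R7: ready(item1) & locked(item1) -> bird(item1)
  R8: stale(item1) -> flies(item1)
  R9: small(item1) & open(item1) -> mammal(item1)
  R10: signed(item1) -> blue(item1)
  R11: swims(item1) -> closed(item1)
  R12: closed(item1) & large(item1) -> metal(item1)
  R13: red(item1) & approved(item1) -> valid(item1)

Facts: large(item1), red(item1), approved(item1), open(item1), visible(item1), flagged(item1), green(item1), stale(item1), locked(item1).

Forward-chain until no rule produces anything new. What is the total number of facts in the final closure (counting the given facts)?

20

Round 1: R3 [visible(item1) & flagged(item1) -> swims(item1)]; R4 [approved(item1) -> wooden(item1)]; R8 [stale(item1) -> flies(item1)]; R13 [red(item1) & approved(item1) -> valid(item1)]. New: swims(item1), wooden(item1), flies(item1), valid(item1).
Round 2: R2 [wooden(item1) & stale(item1) -> small(item1)]; R5 [valid(item1) -> hot(item1)]; R11 [swims(item1) -> closed(item1)]. New: small(item1), hot(item1), closed(item1).
Round 3: R6 [hot(item1) & small(item1) -> penguin(item1)]; R9 [small(item1) & open(item1) -> mammal(item1)]; R12 [closed(item1) & large(item1) -> metal(item1)]. New: penguin(item1), mammal(item1), metal(item1).
Round 4: R1 [metal(item1) & penguin(item1) -> has_feathers(item1)]. New: has_feathers(item1).
Closure: {approved(item1), closed(item1), flagged(item1), flies(item1), green(item1), has_feathers(item1), hot(item1), large(item1), locked(item1), mammal(item1), metal(item1), open(item1), penguin(item1), red(item1), small(item1), stale(item1), swims(item1), valid(item1), visible(item1), wooden(item1)} — 20 facts.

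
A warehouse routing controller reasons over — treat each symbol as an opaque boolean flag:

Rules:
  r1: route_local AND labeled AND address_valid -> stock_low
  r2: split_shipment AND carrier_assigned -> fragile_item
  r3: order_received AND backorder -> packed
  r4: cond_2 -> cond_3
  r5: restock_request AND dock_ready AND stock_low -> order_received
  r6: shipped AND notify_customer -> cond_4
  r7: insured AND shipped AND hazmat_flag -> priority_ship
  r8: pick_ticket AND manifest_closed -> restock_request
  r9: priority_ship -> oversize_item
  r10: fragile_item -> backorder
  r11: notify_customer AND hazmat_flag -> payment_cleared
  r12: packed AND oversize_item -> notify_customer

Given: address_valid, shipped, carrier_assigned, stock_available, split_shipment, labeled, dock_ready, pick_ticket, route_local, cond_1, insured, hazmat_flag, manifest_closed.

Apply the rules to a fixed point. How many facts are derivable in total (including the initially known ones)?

Round 1: r1 [route_local AND labeled AND address_valid -> stock_low]; r2 [split_shipment AND carrier_assigned -> fragile_item]; r7 [insured AND shipped AND hazmat_flag -> priority_ship]; r8 [pick_ticket AND manifest_closed -> restock_request]. New: stock_low, fragile_item, priority_ship, restock_request.
Round 2: r5 [restock_request AND dock_ready AND stock_low -> order_received]; r9 [priority_ship -> oversize_item]; r10 [fragile_item -> backorder]. New: order_received, oversize_item, backorder.
Round 3: r3 [order_received AND backorder -> packed]. New: packed.
Round 4: r12 [packed AND oversize_item -> notify_customer]. New: notify_customer.
Round 5: r6 [shipped AND notify_customer -> cond_4]; r11 [notify_customer AND hazmat_flag -> payment_cleared]. New: cond_4, payment_cleared.
Closure: {address_valid, backorder, carrier_assigned, cond_1, cond_4, dock_ready, fragile_item, hazmat_flag, insured, labeled, manifest_closed, notify_customer, order_received, oversize_item, packed, payment_cleared, pick_ticket, priority_ship, restock_request, route_local, shipped, split_shipment, stock_available, stock_low} — 24 facts.

24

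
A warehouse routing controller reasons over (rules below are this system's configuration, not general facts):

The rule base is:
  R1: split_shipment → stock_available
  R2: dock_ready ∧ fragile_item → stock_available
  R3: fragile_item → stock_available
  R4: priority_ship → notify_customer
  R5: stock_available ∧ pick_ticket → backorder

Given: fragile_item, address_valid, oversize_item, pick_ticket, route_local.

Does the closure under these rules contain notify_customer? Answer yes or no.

no

[1] R3 [fragile_item → stock_available]. ⇒ new: stock_available.
[2] R5 [stock_available ∧ pick_ticket → backorder]. ⇒ new: backorder.
Fixed point reached. notify_customer is concluded only by R4; R4 needs priority_ship (never derived).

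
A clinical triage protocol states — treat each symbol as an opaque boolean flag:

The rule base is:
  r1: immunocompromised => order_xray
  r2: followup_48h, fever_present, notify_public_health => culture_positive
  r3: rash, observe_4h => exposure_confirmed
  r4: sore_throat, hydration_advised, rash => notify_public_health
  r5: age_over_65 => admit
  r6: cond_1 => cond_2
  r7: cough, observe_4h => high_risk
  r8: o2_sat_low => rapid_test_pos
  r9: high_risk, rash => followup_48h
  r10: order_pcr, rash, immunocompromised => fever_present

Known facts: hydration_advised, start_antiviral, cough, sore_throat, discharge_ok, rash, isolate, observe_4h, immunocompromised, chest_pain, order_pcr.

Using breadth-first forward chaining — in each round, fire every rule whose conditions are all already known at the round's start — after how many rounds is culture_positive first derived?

3

Round 1 fires r1, r3, r4, r7, r10, giving order_xray, exposure_confirmed, notify_public_health, high_risk, fever_present.
Round 2 fires r9, giving followup_48h.
Round 3 fires r2, giving culture_positive.
culture_positive first appears in round 3.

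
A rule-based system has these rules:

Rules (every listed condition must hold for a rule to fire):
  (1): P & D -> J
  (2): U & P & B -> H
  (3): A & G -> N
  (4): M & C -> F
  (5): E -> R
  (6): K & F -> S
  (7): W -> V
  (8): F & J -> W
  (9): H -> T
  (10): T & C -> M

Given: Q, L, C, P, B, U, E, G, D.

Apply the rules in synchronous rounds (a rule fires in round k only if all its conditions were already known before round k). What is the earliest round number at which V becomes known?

Round 1: (1) [P & D -> J]; (2) [U & P & B -> H]; (5) [E -> R]. New: J, H, R.
Round 2: (9) [H -> T]. New: T.
Round 3: (10) [T & C -> M]. New: M.
Round 4: (4) [M & C -> F]. New: F.
Round 5: (8) [F & J -> W]. New: W.
Round 6: (7) [W -> V]. New: V.
V first appears in round 6.

6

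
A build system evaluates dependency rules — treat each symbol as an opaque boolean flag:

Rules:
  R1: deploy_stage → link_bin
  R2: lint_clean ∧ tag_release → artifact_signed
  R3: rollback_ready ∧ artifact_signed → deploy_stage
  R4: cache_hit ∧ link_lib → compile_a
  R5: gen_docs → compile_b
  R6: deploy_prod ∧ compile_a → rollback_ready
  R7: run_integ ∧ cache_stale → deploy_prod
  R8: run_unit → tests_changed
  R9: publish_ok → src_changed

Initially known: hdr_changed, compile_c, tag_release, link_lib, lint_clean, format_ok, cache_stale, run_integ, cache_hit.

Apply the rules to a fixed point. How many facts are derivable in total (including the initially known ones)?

Round 1 — R2, R4, R7, derive artifact_signed, compile_a, deploy_prod.
Round 2 — R6, derive rollback_ready.
Round 3 — R3, derive deploy_stage.
Round 4 — R1, derive link_bin.
Closure: {artifact_signed, cache_hit, cache_stale, compile_a, compile_c, deploy_prod, deploy_stage, format_ok, hdr_changed, link_bin, link_lib, lint_clean, rollback_ready, run_integ, tag_release} — 15 facts.

15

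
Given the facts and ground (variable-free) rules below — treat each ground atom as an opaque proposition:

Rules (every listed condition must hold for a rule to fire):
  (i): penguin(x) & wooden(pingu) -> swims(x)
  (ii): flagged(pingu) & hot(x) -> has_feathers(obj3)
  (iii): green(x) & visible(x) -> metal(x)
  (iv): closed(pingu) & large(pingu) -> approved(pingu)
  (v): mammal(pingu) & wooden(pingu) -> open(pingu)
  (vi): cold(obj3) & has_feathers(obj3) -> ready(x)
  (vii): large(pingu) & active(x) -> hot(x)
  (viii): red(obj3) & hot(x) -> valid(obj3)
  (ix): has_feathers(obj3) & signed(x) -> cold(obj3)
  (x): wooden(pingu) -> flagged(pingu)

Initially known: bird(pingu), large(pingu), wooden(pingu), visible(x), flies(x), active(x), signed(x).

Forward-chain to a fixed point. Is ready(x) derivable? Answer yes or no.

yes

Round 1: (vii) [large(pingu) & active(x) -> hot(x)]; (x) [wooden(pingu) -> flagged(pingu)]. New: hot(x), flagged(pingu).
Round 2: (ii) [flagged(pingu) & hot(x) -> has_feathers(obj3)]. New: has_feathers(obj3).
Round 3: (ix) [has_feathers(obj3) & signed(x) -> cold(obj3)]. New: cold(obj3).
Round 4: (vi) [cold(obj3) & has_feathers(obj3) -> ready(x)]. New: ready(x).
ready(x) appears in round 4, so it is derivable.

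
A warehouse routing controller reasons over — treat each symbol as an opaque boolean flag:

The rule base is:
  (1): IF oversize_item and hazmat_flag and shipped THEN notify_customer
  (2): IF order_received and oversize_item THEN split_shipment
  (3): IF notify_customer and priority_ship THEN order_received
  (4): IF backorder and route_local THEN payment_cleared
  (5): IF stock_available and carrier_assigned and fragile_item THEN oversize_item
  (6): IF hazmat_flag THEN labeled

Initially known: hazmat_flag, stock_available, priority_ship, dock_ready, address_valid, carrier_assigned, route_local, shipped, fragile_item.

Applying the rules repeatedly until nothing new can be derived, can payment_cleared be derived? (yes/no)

Round 1: (5) [IF stock_available and carrier_assigned and fragile_item THEN oversize_item]; (6) [IF hazmat_flag THEN labeled]. New: oversize_item, labeled.
Round 2: (1) [IF oversize_item and hazmat_flag and shipped THEN notify_customer]. New: notify_customer.
Round 3: (3) [IF notify_customer and priority_ship THEN order_received]. New: order_received.
Round 4: (2) [IF order_received and oversize_item THEN split_shipment]. New: split_shipment.
Fixed point reached. payment_cleared is concluded only by (4); (4) needs backorder (never derived).

no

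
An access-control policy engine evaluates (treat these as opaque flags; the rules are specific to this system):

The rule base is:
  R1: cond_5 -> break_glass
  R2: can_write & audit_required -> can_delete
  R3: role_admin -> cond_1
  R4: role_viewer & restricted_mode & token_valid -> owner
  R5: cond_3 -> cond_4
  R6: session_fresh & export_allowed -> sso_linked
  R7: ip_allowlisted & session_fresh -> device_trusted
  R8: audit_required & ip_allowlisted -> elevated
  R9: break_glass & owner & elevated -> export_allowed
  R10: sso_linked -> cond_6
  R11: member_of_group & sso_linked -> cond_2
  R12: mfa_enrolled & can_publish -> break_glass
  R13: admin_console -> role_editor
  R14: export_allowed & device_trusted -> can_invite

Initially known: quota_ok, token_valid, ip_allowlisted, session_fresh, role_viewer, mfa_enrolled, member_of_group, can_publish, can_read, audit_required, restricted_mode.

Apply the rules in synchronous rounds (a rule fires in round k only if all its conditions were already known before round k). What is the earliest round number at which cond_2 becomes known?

Round 1 fires R4, R7, R8, R12, giving owner, device_trusted, elevated, break_glass.
Round 2 fires R9, giving export_allowed.
Round 3 fires R6, R14, giving sso_linked, can_invite.
Round 4 fires R10, R11, giving cond_6, cond_2.
cond_2 first appears in round 4.

4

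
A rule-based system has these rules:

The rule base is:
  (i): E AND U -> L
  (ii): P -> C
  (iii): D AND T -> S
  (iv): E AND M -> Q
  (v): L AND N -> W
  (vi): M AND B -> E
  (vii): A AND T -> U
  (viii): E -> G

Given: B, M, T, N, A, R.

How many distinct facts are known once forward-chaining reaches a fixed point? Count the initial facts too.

12

Round 1: (vi) [M AND B -> E]; (vii) [A AND T -> U]. Adds E, U.
Round 2: (i) [E AND U -> L]; (iv) [E AND M -> Q]; (viii) [E -> G]. Adds L, Q, G.
Round 3: (v) [L AND N -> W]. Adds W.
Closure: {A, B, E, G, L, M, N, Q, R, T, U, W} — 12 facts.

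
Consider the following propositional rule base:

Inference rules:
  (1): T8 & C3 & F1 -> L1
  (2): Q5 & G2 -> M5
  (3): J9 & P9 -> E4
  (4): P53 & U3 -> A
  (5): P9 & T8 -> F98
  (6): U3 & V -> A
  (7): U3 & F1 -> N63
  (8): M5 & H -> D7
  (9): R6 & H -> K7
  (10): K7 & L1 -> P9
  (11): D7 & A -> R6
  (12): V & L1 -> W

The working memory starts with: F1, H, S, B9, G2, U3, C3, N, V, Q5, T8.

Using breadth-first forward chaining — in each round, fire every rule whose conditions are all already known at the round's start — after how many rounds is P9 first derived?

5

Round 1: (1) [T8 & C3 & F1 -> L1]; (2) [Q5 & G2 -> M5]; (6) [U3 & V -> A]; (7) [U3 & F1 -> N63]. Adds L1, M5, A, N63.
Round 2: (8) [M5 & H -> D7]; (12) [V & L1 -> W]. Adds D7, W.
Round 3: (11) [D7 & A -> R6]. Adds R6.
Round 4: (9) [R6 & H -> K7]. Adds K7.
Round 5: (10) [K7 & L1 -> P9]. Adds P9.
P9 first appears in round 5.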